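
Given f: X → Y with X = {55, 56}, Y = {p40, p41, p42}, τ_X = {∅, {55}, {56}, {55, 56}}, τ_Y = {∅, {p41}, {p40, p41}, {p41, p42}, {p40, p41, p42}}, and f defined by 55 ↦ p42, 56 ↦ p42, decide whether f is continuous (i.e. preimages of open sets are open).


f IS continuous.

Compute f^{-1}(U) for each U ∈ τ_Y:
  U = ∅: f^{-1}(U) = ∅ ∈ τ_X ✓.
  U = {p41}: f^{-1}(U) = ∅ ∈ τ_X ✓.
  U = {p40, p41}: f^{-1}(U) = ∅ ∈ τ_X ✓.
  U = {p41, p42}: f^{-1}(U) = {55, 56} ∈ τ_X ✓.
  U = {p40, p41, p42}: f^{-1}(U) = {55, 56} ∈ τ_X ✓.
Every preimage lies in τ_X, so f IS continuous.


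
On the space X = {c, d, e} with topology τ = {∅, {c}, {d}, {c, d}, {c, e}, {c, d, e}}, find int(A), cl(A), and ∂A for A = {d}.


int(A) = {d}, cl(A) = {d}, ∂A = ∅.

Closed sets in (X, τ) are complements of opens:
  closed(X, τ) = {∅, {d}, {e}, {c, e}, {d, e}, {c, d, e}}.
int(A) = ⋃ {U ∈ τ : U ⊆ A}. Opens contained in A: ∅, {d}.
Taking the union of these: int(A) = {d}.
cl(A) = ⋂ {C closed : A ⊆ C}. Closed sets containing A: {d}, {d, e}, {c, d, e}.
Intersecting these: cl(A) = {d}.
∂A = cl(A) ∖ int(A) = {d} ∖ {d} = ∅.


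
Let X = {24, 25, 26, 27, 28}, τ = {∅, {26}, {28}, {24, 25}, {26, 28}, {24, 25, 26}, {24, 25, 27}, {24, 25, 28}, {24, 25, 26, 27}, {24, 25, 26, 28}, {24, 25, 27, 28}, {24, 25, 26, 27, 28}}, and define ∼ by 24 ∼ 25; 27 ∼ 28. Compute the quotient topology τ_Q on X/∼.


X/∼ = {[24=25], [26], [27=28]}; |τ_Q| = 6.

Equivalence classes: [24=25], [26], [27=28].
Quotient map π: X → X/∼ sends 24 ↦ [24=25], 25 ↦ [24=25], 26 ↦ [26], 27 ↦ [27=28], 28 ↦ [27=28].
For each subset V ⊆ X/∼, compute π^{-1}(V) ⊆ X and check whether π^{-1}(V) ∈ τ. V is open in τ_Q iff π^{-1}(V) ∈ τ.
  V = {}: π^{-1}(V) = ∅ ∈ τ ✓.
  V = {[24=25]}: π^{-1}(V) = {24, 25} ∈ τ ✓.
  V = {[26]}: π^{-1}(V) = {26} ∈ τ ✓.
  V = {[24=25], [26]}: π^{-1}(V) = {24, 25, 26} ∈ τ ✓.
  V = {[27=28]}: π^{-1}(V) = {27, 28} ∉ τ ✗.
  V = {[24=25], [27=28]}: π^{-1}(V) = {24, 25, 27, 28} ∈ τ ✓.
  V = {[26], [27=28]}: π^{-1}(V) = {26, 27, 28} ∉ τ ✗.
  V = {[24=25], [26], [27=28]}: π^{-1}(V) = {24, 25, 26, 27, 28} ∈ τ ✓.
Open sets in the quotient: τ_Q = {{}, {[24=25]}, {[26]}, {[24=25], [26]}, {[24=25], [27=28]}, {[24=25], [26], [27=28]}} (6 elements).


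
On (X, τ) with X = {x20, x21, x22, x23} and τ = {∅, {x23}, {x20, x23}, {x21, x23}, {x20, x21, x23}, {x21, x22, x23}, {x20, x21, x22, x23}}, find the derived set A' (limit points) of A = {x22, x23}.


A' = {x20, x21, x22}

For each x ∈ X, list the open sets U ∈ τ with x ∈ U, then check whether U ∩ (A ∖ {x}) ≠ ∅ for every such U.
  x = x20: opens ∋ x are {x20, x23}, {x20, x21, x23}, {x20, x21, x22, x23}; each meets A ∖ {x20}, so x IS a limit point.
  x = x21: opens ∋ x are {x21, x23}, {x20, x21, x23}, {x21, x22, x23}, {x20, x21, x22, x23}; each meets A ∖ {x21}, so x IS a limit point.
  x = x22: opens ∋ x are {x21, x22, x23}, {x20, x21, x22, x23}; each meets A ∖ {x22}, so x IS a limit point.
  x = x23: open {x23} ∋ x has {x23} ∩ (A ∖ {x23}) = ∅, so x is NOT a limit point.
Collecting: A' = {x20, x21, x22}.


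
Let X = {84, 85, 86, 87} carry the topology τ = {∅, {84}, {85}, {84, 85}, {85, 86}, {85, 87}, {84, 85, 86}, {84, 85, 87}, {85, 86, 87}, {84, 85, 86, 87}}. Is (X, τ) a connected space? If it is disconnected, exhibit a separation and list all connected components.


(X, τ) is disconnected; components = [{84}, {85, 86, 87}].

Find clopen sets (U ∈ τ with X ∖ U ∈ τ):
  U = ∅, X ∖ U = {84, 85, 86, 87} — both open, so U is clopen.
  U = {84}, X ∖ U = {85, 86, 87} — both open, so U is clopen.
  U = {85, 86, 87}, X ∖ U = {84} — both open, so U is clopen.
  U = {84, 85, 86, 87}, X ∖ U = ∅ — both open, so U is clopen.
Nontrivial clopen(s) exist: e.g. {84}. So (X, τ) is disconnected.
Compute connected components by grouping points that agree on all clopens:
  component: {84}
  component: {85, 86, 87}


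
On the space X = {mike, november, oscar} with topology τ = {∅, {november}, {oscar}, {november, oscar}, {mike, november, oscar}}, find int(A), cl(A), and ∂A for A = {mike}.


int(A) = ∅, cl(A) = {mike}, ∂A = {mike}.

Closed sets in (X, τ) are complements of opens:
  closed(X, τ) = {∅, {mike}, {mike, november}, {mike, oscar}, {mike, november, oscar}}.
int(A) = ⋃ {U ∈ τ : U ⊆ A}. Opens contained in A: ∅.
Taking the union of these: int(A) = ∅.
cl(A) = ⋂ {C closed : A ⊆ C}. Closed sets containing A: {mike}, {mike, november}, {mike, oscar}, {mike, november, oscar}.
Intersecting these: cl(A) = {mike}.
∂A = cl(A) ∖ int(A) = {mike} ∖ ∅ = {mike}.


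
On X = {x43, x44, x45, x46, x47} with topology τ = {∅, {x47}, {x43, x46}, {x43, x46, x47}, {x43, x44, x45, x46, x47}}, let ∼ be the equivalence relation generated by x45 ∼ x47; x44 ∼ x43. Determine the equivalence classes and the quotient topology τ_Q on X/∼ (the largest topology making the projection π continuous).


X/∼ = {[x43=x44], [x45=x47], [x46]}; |τ_Q| = 2.

Equivalence classes: [x43=x44], [x45=x47], [x46].
Quotient map π: X → X/∼ sends x43 ↦ [x43=x44], x44 ↦ [x43=x44], x45 ↦ [x45=x47], x46 ↦ [x46], x47 ↦ [x45=x47].
For each subset V ⊆ X/∼, compute π^{-1}(V) ⊆ X and check whether π^{-1}(V) ∈ τ. V is open in τ_Q iff π^{-1}(V) ∈ τ.
  V = {}: π^{-1}(V) = ∅ ∈ τ ✓.
  V = {[x43=x44]}: π^{-1}(V) = {x43, x44} ∉ τ ✗.
  V = {[x45=x47]}: π^{-1}(V) = {x45, x47} ∉ τ ✗.
  V = {[x43=x44], [x45=x47]}: π^{-1}(V) = {x43, x44, x45, x47} ∉ τ ✗.
  V = {[x46]}: π^{-1}(V) = {x46} ∉ τ ✗.
  V = {[x43=x44], [x46]}: π^{-1}(V) = {x43, x44, x46} ∉ τ ✗.
  V = {[x45=x47], [x46]}: π^{-1}(V) = {x45, x46, x47} ∉ τ ✗.
  V = {[x43=x44], [x45=x47], [x46]}: π^{-1}(V) = {x43, x44, x45, x46, x47} ∈ τ ✓.
Open sets in the quotient: τ_Q = {{}, {[x43=x44], [x45=x47], [x46]}} (2 elements).


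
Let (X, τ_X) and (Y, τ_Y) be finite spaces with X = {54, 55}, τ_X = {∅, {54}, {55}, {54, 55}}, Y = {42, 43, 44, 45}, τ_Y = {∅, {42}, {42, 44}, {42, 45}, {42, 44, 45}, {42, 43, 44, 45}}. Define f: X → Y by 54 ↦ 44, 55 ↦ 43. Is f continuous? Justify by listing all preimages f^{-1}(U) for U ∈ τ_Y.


f IS continuous.

Compute f^{-1}(U) for each U ∈ τ_Y:
  U = ∅: f^{-1}(U) = ∅ ∈ τ_X ✓.
  U = {42}: f^{-1}(U) = ∅ ∈ τ_X ✓.
  U = {42, 44}: f^{-1}(U) = {54} ∈ τ_X ✓.
  U = {42, 45}: f^{-1}(U) = ∅ ∈ τ_X ✓.
  U = {42, 44, 45}: f^{-1}(U) = {54} ∈ τ_X ✓.
  U = {42, 43, 44, 45}: f^{-1}(U) = {54, 55} ∈ τ_X ✓.
Every preimage lies in τ_X, so f IS continuous.


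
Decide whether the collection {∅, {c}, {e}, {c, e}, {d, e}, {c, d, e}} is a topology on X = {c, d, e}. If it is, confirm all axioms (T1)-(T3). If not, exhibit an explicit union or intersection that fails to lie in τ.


τ IS a topology on X.

Axiom (T1): ∅ ∈ τ? Yes; X ∈ τ? Yes.
Axiom (T2/T3): check pairwise unions and intersections of members of τ.
All pairwise intersections and unions checked — each lies in τ. Therefore τ satisfies (T1), (T2), (T3): it IS a topology on X.


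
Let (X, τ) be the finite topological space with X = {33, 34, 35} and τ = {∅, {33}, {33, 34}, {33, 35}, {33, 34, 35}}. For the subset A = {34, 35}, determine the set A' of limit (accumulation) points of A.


A' = ∅

For each x ∈ X, list the open sets U ∈ τ with x ∈ U, then check whether U ∩ (A ∖ {x}) ≠ ∅ for every such U.
  x = 33: open {33} ∋ x has {33} ∩ (A ∖ {33}) = ∅, so x is NOT a limit point.
  x = 34: open {33, 34} ∋ x has {33, 34} ∩ (A ∖ {34}) = ∅, so x is NOT a limit point.
  x = 35: open {33, 35} ∋ x has {33, 35} ∩ (A ∖ {35}) = ∅, so x is NOT a limit point.
Collecting: A' = ∅.


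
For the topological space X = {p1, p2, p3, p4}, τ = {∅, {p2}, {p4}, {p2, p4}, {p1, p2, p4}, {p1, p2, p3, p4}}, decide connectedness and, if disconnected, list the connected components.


(X, τ) is connected.

Find clopen sets (U ∈ τ with X ∖ U ∈ τ):
  U = ∅, X ∖ U = {p1, p2, p3, p4} — both open, so U is clopen.
  U = {p1, p2, p3, p4}, X ∖ U = ∅ — both open, so U is clopen.
Only trivial clopens (∅ and X) exist, so (X, τ) is connected.
Compute connected components by grouping points that agree on all clopens:
  component: {p1, p2, p3, p4}


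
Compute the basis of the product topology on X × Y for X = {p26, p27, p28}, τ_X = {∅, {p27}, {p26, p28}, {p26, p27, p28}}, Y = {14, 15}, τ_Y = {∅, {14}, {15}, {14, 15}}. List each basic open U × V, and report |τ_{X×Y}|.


Basis B = {∅ × ∅, {p27} × {14}, {p27} × {15}, {p26, p28} × {14}, {p26, p28} × {15}, {p27} × {14, 15}, {p26, p27, p28} × {14}, {p26, p27, p28} × {15}, {p26, p28} × {14, 15}, {p26, p27, p28} × {14, 15}}; |τ_{X×Y}| = 16.

Enumerate products U × V with U ∈ τ_X, V ∈ τ_Y (deduplicated):
  ∅ × ∅ = {} (∅)
  {p27} × {14} = {(p27,14)}
  {p27} × {15} = {(p27,15)}
  {p26, p28} × {14} = {(p26,14), (p28,14)}
  {p26, p28} × {15} = {(p26,15), (p28,15)}
  {p27} × {14, 15} = {(p27,14), (p27,15)}
  {p26, p27, p28} × {14} = {(p26,14), (p27,14), (p28,14)}
  {p26, p27, p28} × {15} = {(p26,15), (p27,15), (p28,15)}
  {p26, p28} × {14, 15} = {(p26,14), (p26,15), (p28,14), (p28,15)}
  {p26, p27, p28} × {14, 15} = {(p26,14), (p26,15), (p27,14), (p27,15), (p28,14), (p28,15)}
These 10 distinct sets form the basis B.
Close under arbitrary unions to get τ_{X×Y}; counting gives |τ_{X×Y}| = 16.


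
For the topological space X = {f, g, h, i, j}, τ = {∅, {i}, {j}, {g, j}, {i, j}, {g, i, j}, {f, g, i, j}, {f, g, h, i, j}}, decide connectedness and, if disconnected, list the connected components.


(X, τ) is connected.

Find clopen sets (U ∈ τ with X ∖ U ∈ τ):
  U = ∅, X ∖ U = {f, g, h, i, j} — both open, so U is clopen.
  U = {f, g, h, i, j}, X ∖ U = ∅ — both open, so U is clopen.
Only trivial clopens (∅ and X) exist, so (X, τ) is connected.
Compute connected components by grouping points that agree on all clopens:
  component: {f, g, h, i, j}


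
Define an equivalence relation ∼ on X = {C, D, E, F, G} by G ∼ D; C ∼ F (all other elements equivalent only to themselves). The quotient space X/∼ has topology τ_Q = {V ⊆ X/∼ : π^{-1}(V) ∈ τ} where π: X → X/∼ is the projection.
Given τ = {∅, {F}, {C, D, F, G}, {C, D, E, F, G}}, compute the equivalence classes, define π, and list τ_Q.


X/∼ = {[C=F], [D=G], [E]}; |τ_Q| = 3.

Equivalence classes: [C=F], [D=G], [E].
Quotient map π: X → X/∼ sends C ↦ [C=F], D ↦ [D=G], E ↦ [E], F ↦ [C=F], G ↦ [D=G].
For each subset V ⊆ X/∼, compute π^{-1}(V) ⊆ X and check whether π^{-1}(V) ∈ τ. V is open in τ_Q iff π^{-1}(V) ∈ τ.
  V = {}: π^{-1}(V) = ∅ ∈ τ ✓.
  V = {[C=F]}: π^{-1}(V) = {C, F} ∉ τ ✗.
  V = {[D=G]}: π^{-1}(V) = {D, G} ∉ τ ✗.
  V = {[C=F], [D=G]}: π^{-1}(V) = {C, D, F, G} ∈ τ ✓.
  V = {[E]}: π^{-1}(V) = {E} ∉ τ ✗.
  V = {[C=F], [E]}: π^{-1}(V) = {C, E, F} ∉ τ ✗.
  V = {[D=G], [E]}: π^{-1}(V) = {D, E, G} ∉ τ ✗.
  V = {[C=F], [D=G], [E]}: π^{-1}(V) = {C, D, E, F, G} ∈ τ ✓.
Open sets in the quotient: τ_Q = {{}, {[C=F], [D=G]}, {[C=F], [D=G], [E]}} (3 elements).


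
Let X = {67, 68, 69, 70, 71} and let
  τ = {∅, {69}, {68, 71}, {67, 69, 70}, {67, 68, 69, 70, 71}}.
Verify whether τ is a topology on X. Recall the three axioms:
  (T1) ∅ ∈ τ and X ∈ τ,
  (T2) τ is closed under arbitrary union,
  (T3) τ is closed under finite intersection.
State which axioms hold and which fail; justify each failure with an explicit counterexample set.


τ is NOT a topology on X.

Axiom (T1): ∅ ∈ τ? Yes; X ∈ τ? Yes.
Axiom (T2/T3): check pairwise unions and intersections of members of τ.
Counterexample for (T2): {69} ∪ {68, 71} = {68, 69, 71} ∉ τ. Therefore τ is NOT a topology.


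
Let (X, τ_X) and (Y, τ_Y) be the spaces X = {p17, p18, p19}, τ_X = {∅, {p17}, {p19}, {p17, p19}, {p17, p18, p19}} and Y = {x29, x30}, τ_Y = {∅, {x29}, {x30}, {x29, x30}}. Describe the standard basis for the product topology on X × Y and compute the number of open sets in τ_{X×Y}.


Basis B = {∅ × ∅, {p17} × {x29}, {p17} × {x30}, {p19} × {x29}, {p19} × {x30}, {p17} × {x29, x30}, {p17, p19} × {x29}, {p17, p19} × {x30}, {p19} × {x29, x30}, {p17, p18, p19} × {x29}, {p17, p18, p19} × {x30}, {p17, p19} × {x29, x30}, {p17, p18, p19} × {x29, x30}}; |τ_{X×Y}| = 25.

Enumerate products U × V with U ∈ τ_X, V ∈ τ_Y (deduplicated):
  ∅ × ∅ = {} (∅)
  {p17} × {x29} = {(p17,x29)}
  {p17} × {x30} = {(p17,x30)}
  {p19} × {x29} = {(p19,x29)}
  {p19} × {x30} = {(p19,x30)}
  {p17} × {x29, x30} = {(p17,x29), (p17,x30)}
  {p17, p19} × {x29} = {(p17,x29), (p19,x29)}
  {p17, p19} × {x30} = {(p17,x30), (p19,x30)}
  {p19} × {x29, x30} = {(p19,x29), (p19,x30)}
  {p17, p18, p19} × {x29} = {(p17,x29), (p18,x29), (p19,x29)}
  {p17, p18, p19} × {x30} = {(p17,x30), (p18,x30), (p19,x30)}
  {p17, p19} × {x29, x30} = {(p17,x29), (p17,x30), (p19,x29), (p19,x30)}
  {p17, p18, p19} × {x29, x30} = {(p17,x29), (p17,x30), (p18,x29), (p18,x30), (p19,x29), (p19,x30)}
These 13 distinct sets form the basis B.
Close under arbitrary unions to get τ_{X×Y}; counting gives |τ_{X×Y}| = 25.


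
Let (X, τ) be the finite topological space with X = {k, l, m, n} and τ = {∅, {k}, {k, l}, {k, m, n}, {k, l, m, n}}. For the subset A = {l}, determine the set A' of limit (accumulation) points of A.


A' = ∅

For each x ∈ X, list the open sets U ∈ τ with x ∈ U, then check whether U ∩ (A ∖ {x}) ≠ ∅ for every such U.
  x = k: open {k} ∋ x has {k} ∩ (A ∖ {k}) = ∅, so x is NOT a limit point.
  x = l: open {k, l} ∋ x has {k, l} ∩ (A ∖ {l}) = ∅, so x is NOT a limit point.
  x = m: open {k, m, n} ∋ x has {k, m, n} ∩ (A ∖ {m}) = ∅, so x is NOT a limit point.
  x = n: open {k, m, n} ∋ x has {k, m, n} ∩ (A ∖ {n}) = ∅, so x is NOT a limit point.
Collecting: A' = ∅.


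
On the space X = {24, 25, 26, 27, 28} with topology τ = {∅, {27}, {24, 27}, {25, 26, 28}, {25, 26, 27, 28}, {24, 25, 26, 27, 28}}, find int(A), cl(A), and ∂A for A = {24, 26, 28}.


int(A) = ∅, cl(A) = {24, 25, 26, 28}, ∂A = {24, 25, 26, 28}.

Closed sets in (X, τ) are complements of opens:
  closed(X, τ) = {∅, {24}, {24, 27}, {25, 26, 28}, {24, 25, 26, 28}, {24, 25, 26, 27, 28}}.
int(A) = ⋃ {U ∈ τ : U ⊆ A}. Opens contained in A: ∅.
Taking the union of these: int(A) = ∅.
cl(A) = ⋂ {C closed : A ⊆ C}. Closed sets containing A: {24, 25, 26, 28}, {24, 25, 26, 27, 28}.
Intersecting these: cl(A) = {24, 25, 26, 28}.
∂A = cl(A) ∖ int(A) = {24, 25, 26, 28} ∖ ∅ = {24, 25, 26, 28}.


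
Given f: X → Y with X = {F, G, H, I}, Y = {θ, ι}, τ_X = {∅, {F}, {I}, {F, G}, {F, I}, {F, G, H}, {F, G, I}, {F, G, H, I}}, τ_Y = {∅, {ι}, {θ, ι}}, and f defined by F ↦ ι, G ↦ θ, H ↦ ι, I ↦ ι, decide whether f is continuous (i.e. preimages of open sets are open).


f is NOT continuous.

Compute f^{-1}(U) for each U ∈ τ_Y:
  U = ∅: f^{-1}(U) = ∅ ∈ τ_X ✓.
  U = {ι}: f^{-1}(U) = {F, H, I} ∉ τ_X ✗.
  U = {θ, ι}: f^{-1}(U) = {F, G, H, I} ∈ τ_X ✓.
Found U = {ι} with f^{-1}(U) = {F, H, I} not in τ_X. Therefore f is NOT continuous.


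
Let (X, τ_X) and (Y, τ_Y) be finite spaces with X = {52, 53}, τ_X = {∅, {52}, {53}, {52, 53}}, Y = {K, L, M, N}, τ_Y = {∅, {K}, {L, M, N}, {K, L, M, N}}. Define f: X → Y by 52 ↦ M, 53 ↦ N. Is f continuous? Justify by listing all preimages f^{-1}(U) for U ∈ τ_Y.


f IS continuous.

Compute f^{-1}(U) for each U ∈ τ_Y:
  U = ∅: f^{-1}(U) = ∅ ∈ τ_X ✓.
  U = {K}: f^{-1}(U) = ∅ ∈ τ_X ✓.
  U = {L, M, N}: f^{-1}(U) = {52, 53} ∈ τ_X ✓.
  U = {K, L, M, N}: f^{-1}(U) = {52, 53} ∈ τ_X ✓.
Every preimage lies in τ_X, so f IS continuous.


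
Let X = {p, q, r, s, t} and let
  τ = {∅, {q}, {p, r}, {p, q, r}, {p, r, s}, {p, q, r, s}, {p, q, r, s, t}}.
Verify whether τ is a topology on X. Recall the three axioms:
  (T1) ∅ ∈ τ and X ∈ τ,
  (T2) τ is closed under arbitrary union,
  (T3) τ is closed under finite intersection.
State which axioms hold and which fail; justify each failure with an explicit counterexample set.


τ IS a topology on X.

Axiom (T1): ∅ ∈ τ? Yes; X ∈ τ? Yes.
Axiom (T2/T3): check pairwise unions and intersections of members of τ.
All pairwise intersections and unions checked — each lies in τ. Therefore τ satisfies (T1), (T2), (T3): it IS a topology on X.


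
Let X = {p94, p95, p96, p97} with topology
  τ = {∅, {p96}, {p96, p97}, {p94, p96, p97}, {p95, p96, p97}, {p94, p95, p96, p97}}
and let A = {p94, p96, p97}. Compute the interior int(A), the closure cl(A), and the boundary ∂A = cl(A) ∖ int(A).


int(A) = {p94, p96, p97}, cl(A) = {p94, p95, p96, p97}, ∂A = {p95}.

Closed sets in (X, τ) are complements of opens:
  closed(X, τ) = {∅, {p94}, {p95}, {p94, p95}, {p94, p95, p97}, {p94, p95, p96, p97}}.
int(A) = ⋃ {U ∈ τ : U ⊆ A}. Opens contained in A: ∅, {p96}, {p96, p97}, {p94, p96, p97}.
Taking the union of these: int(A) = {p94, p96, p97}.
cl(A) = ⋂ {C closed : A ⊆ C}. Closed sets containing A: {p94, p95, p96, p97}.
Intersecting these: cl(A) = {p94, p95, p96, p97}.
∂A = cl(A) ∖ int(A) = {p94, p95, p96, p97} ∖ {p94, p96, p97} = {p95}.


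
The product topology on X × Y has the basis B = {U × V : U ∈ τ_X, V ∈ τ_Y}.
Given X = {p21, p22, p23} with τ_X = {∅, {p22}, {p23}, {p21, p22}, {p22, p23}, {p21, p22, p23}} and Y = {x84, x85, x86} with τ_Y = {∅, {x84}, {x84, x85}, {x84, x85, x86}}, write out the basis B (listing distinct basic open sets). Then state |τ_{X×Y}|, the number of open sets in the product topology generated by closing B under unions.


Basis B = {∅ × ∅, {p22} × {x84}, {p23} × {x84}, {p21, p22} × {x84}, {p22} × {x84, x85}, {p22, p23} × {x84}, {p23} × {x84, x85}, {p21, p22, p23} × {x84}, {p22} × {x84, x85, x86}, {p23} × {x84, x85, x86}, {p21, p22} × {x84, x85}, {p22, p23} × {x84, x85}, {p21, p22} × {x84, x85, x86}, {p21, p22, p23} × {x84, x85}, {p22, p23} × {x84, x85, x86}, {p21, p22, p23} × {x84, x85, x86}}; |τ_{X×Y}| = 40.

Enumerate products U × V with U ∈ τ_X, V ∈ τ_Y (deduplicated):
  ∅ × ∅ = {} (∅)
  {p22} × {x84} = {(p22,x84)}
  {p23} × {x84} = {(p23,x84)}
  {p21, p22} × {x84} = {(p21,x84), (p22,x84)}
  {p22} × {x84, x85} = {(p22,x84), (p22,x85)}
  {p22, p23} × {x84} = {(p22,x84), (p23,x84)}
  {p23} × {x84, x85} = {(p23,x84), (p23,x85)}
  {p21, p22, p23} × {x84} = {(p21,x84), (p22,x84), (p23,x84)}
  {p22} × {x84, x85, x86} = {(p22,x84), (p22,x85), (p22,x86)}
  {p23} × {x84, x85, x86} = {(p23,x84), (p23,x85), (p23,x86)}
  {p21, p22} × {x84, x85} = {(p21,x84), (p21,x85), (p22,x84), (p22,x85)}
  {p22, p23} × {x84, x85} = {(p22,x84), (p22,x85), (p23,x84), (p23,x85)}
  {p21, p22} × {x84, x85, x86} = {(p21,x84), (p21,x85), (p21,x86), (p22,x84), (p22,x85), (p22,x86)}
  {p21, p22, p23} × {x84, x85} = {(p21,x84), (p21,x85), (p22,x84), (p22,x85), (p23,x84), (p23,x85)}
  {p22, p23} × {x84, x85, x86} = {(p22,x84), (p22,x85), (p22,x86), (p23,x84), (p23,x85), (p23,x86)}
  {p21, p22, p23} × {x84, x85, x86} = {(p21,x84), (p21,x85), (p21,x86), (p22,x84), (p22,x85), (p22,x86), (p23,x84), (p23,x85), (p23,x86)}
These 16 distinct sets form the basis B.
Close under arbitrary unions to get τ_{X×Y}; counting gives |τ_{X×Y}| = 40.


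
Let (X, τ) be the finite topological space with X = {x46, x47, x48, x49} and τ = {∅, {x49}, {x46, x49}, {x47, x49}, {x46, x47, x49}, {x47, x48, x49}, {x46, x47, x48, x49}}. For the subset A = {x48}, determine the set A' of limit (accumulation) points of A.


A' = ∅

For each x ∈ X, list the open sets U ∈ τ with x ∈ U, then check whether U ∩ (A ∖ {x}) ≠ ∅ for every such U.
  x = x46: open {x46, x49} ∋ x has {x46, x49} ∩ (A ∖ {x46}) = ∅, so x is NOT a limit point.
  x = x47: open {x47, x49} ∋ x has {x47, x49} ∩ (A ∖ {x47}) = ∅, so x is NOT a limit point.
  x = x48: open {x47, x48, x49} ∋ x has {x47, x48, x49} ∩ (A ∖ {x48}) = ∅, so x is NOT a limit point.
  x = x49: open {x49} ∋ x has {x49} ∩ (A ∖ {x49}) = ∅, so x is NOT a limit point.
Collecting: A' = ∅.


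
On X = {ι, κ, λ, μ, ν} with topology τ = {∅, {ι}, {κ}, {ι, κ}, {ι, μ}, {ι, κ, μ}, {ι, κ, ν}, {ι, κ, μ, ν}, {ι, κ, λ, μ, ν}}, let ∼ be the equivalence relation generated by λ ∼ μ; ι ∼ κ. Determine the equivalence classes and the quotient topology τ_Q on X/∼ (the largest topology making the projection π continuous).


X/∼ = {[ι=κ], [λ=μ], [ν]}; |τ_Q| = 4.

Equivalence classes: [ι=κ], [λ=μ], [ν].
Quotient map π: X → X/∼ sends ι ↦ [ι=κ], κ ↦ [ι=κ], λ ↦ [λ=μ], μ ↦ [λ=μ], ν ↦ [ν].
For each subset V ⊆ X/∼, compute π^{-1}(V) ⊆ X and check whether π^{-1}(V) ∈ τ. V is open in τ_Q iff π^{-1}(V) ∈ τ.
  V = {}: π^{-1}(V) = ∅ ∈ τ ✓.
  V = {[ι=κ]}: π^{-1}(V) = {ι, κ} ∈ τ ✓.
  V = {[λ=μ]}: π^{-1}(V) = {λ, μ} ∉ τ ✗.
  V = {[ι=κ], [λ=μ]}: π^{-1}(V) = {ι, κ, λ, μ} ∉ τ ✗.
  V = {[ν]}: π^{-1}(V) = {ν} ∉ τ ✗.
  V = {[ι=κ], [ν]}: π^{-1}(V) = {ι, κ, ν} ∈ τ ✓.
  V = {[λ=μ], [ν]}: π^{-1}(V) = {λ, μ, ν} ∉ τ ✗.
  V = {[ι=κ], [λ=μ], [ν]}: π^{-1}(V) = {ι, κ, λ, μ, ν} ∈ τ ✓.
Open sets in the quotient: τ_Q = {{}, {[ι=κ]}, {[ι=κ], [ν]}, {[ι=κ], [λ=μ], [ν]}} (4 elements).


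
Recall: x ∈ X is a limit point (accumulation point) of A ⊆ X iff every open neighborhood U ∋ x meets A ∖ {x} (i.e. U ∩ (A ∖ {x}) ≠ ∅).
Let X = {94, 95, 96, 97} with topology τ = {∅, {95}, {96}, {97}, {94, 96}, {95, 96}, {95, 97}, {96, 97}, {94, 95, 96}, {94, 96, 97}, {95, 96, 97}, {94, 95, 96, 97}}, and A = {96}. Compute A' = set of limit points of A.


A' = {94}

For each x ∈ X, list the open sets U ∈ τ with x ∈ U, then check whether U ∩ (A ∖ {x}) ≠ ∅ for every such U.
  x = 94: opens ∋ x are {94, 96}, {94, 95, 96}, {94, 96, 97}, {94, 95, 96, 97}; each meets A ∖ {94}, so x IS a limit point.
  x = 95: open {95} ∋ x has {95} ∩ (A ∖ {95}) = ∅, so x is NOT a limit point.
  x = 96: open {96} ∋ x has {96} ∩ (A ∖ {96}) = ∅, so x is NOT a limit point.
  x = 97: open {97} ∋ x has {97} ∩ (A ∖ {97}) = ∅, so x is NOT a limit point.
Collecting: A' = {94}.


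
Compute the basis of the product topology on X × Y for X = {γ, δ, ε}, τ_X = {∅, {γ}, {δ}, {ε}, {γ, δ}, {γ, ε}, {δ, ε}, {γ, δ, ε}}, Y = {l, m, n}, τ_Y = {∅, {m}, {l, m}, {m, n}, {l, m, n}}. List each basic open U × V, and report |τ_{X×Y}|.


Basis B = {∅ × ∅, {γ} × {m}, {δ} × {m}, {ε} × {m}, {γ} × {l, m}, {γ} × {m, n}, {γ, δ} × {m}, {γ, ε} × {m}, {δ} × {l, m}, {δ} × {m, n}, {δ, ε} × {m}, {ε} × {l, m}, {ε} × {m, n}, {γ} × {l, m, n}, {γ, δ, ε} × {m}, {δ} × {l, m, n}, {ε} × {l, m, n}, {γ, δ} × {l, m}, {γ, ε} × {l, m}, {γ, δ} × {m, n}, {γ, ε} × {m, n}, {δ, ε} × {l, m}, {δ, ε} × {m, n}, {γ, δ} × {l, m, n}, {γ, ε} × {l, m, n}, {γ, δ, ε} × {l, m}, {γ, δ, ε} × {m, n}, {δ, ε} × {l, m, n}, {γ, δ, ε} × {l, m, n}}; |τ_{X×Y}| = 125.

Enumerate products U × V with U ∈ τ_X, V ∈ τ_Y (deduplicated):
  ∅ × ∅ = {} (∅)
  {γ} × {m} = {(γ,m)}
  {δ} × {m} = {(δ,m)}
  {ε} × {m} = {(ε,m)}
  {γ} × {l, m} = {(γ,l), (γ,m)}
  {γ} × {m, n} = {(γ,m), (γ,n)}
  {γ, δ} × {m} = {(γ,m), (δ,m)}
  {γ, ε} × {m} = {(γ,m), (ε,m)}
  {δ} × {l, m} = {(δ,l), (δ,m)}
  {δ} × {m, n} = {(δ,m), (δ,n)}
  {δ, ε} × {m} = {(δ,m), (ε,m)}
  {ε} × {l, m} = {(ε,l), (ε,m)}
  {ε} × {m, n} = {(ε,m), (ε,n)}
  {γ} × {l, m, n} = {(γ,l), (γ,m), (γ,n)}
  {γ, δ, ε} × {m} = {(γ,m), (δ,m), (ε,m)}
  {δ} × {l, m, n} = {(δ,l), (δ,m), (δ,n)}
  {ε} × {l, m, n} = {(ε,l), (ε,m), (ε,n)}
  {γ, δ} × {l, m} = {(γ,l), (γ,m), (δ,l), (δ,m)}
  {γ, ε} × {l, m} = {(γ,l), (γ,m), (ε,l), (ε,m)}
  {γ, δ} × {m, n} = {(γ,m), (γ,n), (δ,m), (δ,n)}
  {γ, ε} × {m, n} = {(γ,m), (γ,n), (ε,m), (ε,n)}
  {δ, ε} × {l, m} = {(δ,l), (δ,m), (ε,l), (ε,m)}
  {δ, ε} × {m, n} = {(δ,m), (δ,n), (ε,m), (ε,n)}
  {γ, δ} × {l, m, n} = {(γ,l), (γ,m), (γ,n), (δ,l), (δ,m), (δ,n)}
  {γ, ε} × {l, m, n} = {(γ,l), (γ,m), (γ,n), (ε,l), (ε,m), (ε,n)}
  {γ, δ, ε} × {l, m} = {(γ,l), (γ,m), (δ,l), (δ,m), (ε,l), (ε,m)}
  {γ, δ, ε} × {m, n} = {(γ,m), (γ,n), (δ,m), (δ,n), (ε,m), (ε,n)}
  {δ, ε} × {l, m, n} = {(δ,l), (δ,m), (δ,n), (ε,l), (ε,m), (ε,n)}
  {γ, δ, ε} × {l, m, n} = {(γ,l), (γ,m), (γ,n), (δ,l), (δ,m), (δ,n), (ε,l), (ε,m), (ε,n)}
These 29 distinct sets form the basis B.
Close under arbitrary unions to get τ_{X×Y}; counting gives |τ_{X×Y}| = 125.


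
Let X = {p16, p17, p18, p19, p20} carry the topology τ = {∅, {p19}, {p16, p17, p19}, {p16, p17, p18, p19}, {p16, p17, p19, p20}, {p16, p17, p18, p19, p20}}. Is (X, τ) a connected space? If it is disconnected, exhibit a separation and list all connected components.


(X, τ) is connected.

Find clopen sets (U ∈ τ with X ∖ U ∈ τ):
  U = ∅, X ∖ U = {p16, p17, p18, p19, p20} — both open, so U is clopen.
  U = {p16, p17, p18, p19, p20}, X ∖ U = ∅ — both open, so U is clopen.
Only trivial clopens (∅ and X) exist, so (X, τ) is connected.
Compute connected components by grouping points that agree on all clopens:
  component: {p16, p17, p18, p19, p20}


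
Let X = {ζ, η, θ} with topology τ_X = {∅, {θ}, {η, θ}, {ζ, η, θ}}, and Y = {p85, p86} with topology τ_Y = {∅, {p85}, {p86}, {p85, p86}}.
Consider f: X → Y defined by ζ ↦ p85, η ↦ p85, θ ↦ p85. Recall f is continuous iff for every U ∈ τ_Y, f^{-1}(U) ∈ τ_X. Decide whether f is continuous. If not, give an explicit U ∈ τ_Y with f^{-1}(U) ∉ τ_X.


f IS continuous.

Compute f^{-1}(U) for each U ∈ τ_Y:
  U = ∅: f^{-1}(U) = ∅ ∈ τ_X ✓.
  U = {p85}: f^{-1}(U) = {ζ, η, θ} ∈ τ_X ✓.
  U = {p86}: f^{-1}(U) = ∅ ∈ τ_X ✓.
  U = {p85, p86}: f^{-1}(U) = {ζ, η, θ} ∈ τ_X ✓.
Every preimage lies in τ_X, so f IS continuous.


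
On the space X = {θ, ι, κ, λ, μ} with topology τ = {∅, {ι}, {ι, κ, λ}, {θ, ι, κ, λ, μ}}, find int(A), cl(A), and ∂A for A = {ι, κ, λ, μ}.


int(A) = {ι, κ, λ}, cl(A) = {θ, ι, κ, λ, μ}, ∂A = {θ, μ}.

Closed sets in (X, τ) are complements of opens:
  closed(X, τ) = {∅, {θ, μ}, {θ, κ, λ, μ}, {θ, ι, κ, λ, μ}}.
int(A) = ⋃ {U ∈ τ : U ⊆ A}. Opens contained in A: ∅, {ι}, {ι, κ, λ}.
Taking the union of these: int(A) = {ι, κ, λ}.
cl(A) = ⋂ {C closed : A ⊆ C}. Closed sets containing A: {θ, ι, κ, λ, μ}.
Intersecting these: cl(A) = {θ, ι, κ, λ, μ}.
∂A = cl(A) ∖ int(A) = {θ, ι, κ, λ, μ} ∖ {ι, κ, λ} = {θ, μ}.


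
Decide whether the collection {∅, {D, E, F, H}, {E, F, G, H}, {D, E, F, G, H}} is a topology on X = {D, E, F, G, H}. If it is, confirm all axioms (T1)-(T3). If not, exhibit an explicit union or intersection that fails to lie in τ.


τ is NOT a topology on X.

Axiom (T1): ∅ ∈ τ? Yes; X ∈ τ? Yes.
Axiom (T2/T3): check pairwise unions and intersections of members of τ.
Counterexample for (T3): {D, E, F, H} ∩ {E, F, G, H} = {E, F, H} ∉ τ. Therefore τ is NOT a topology.


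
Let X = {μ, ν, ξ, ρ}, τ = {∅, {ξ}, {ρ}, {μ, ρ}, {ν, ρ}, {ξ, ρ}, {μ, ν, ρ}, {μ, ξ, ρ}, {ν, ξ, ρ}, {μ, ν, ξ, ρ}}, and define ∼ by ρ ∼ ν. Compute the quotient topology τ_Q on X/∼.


X/∼ = {[μ], [ν=ρ], [ξ]}; |τ_Q| = 6.

Equivalence classes: [μ], [ν=ρ], [ξ].
Quotient map π: X → X/∼ sends μ ↦ [μ], ν ↦ [ν=ρ], ξ ↦ [ξ], ρ ↦ [ν=ρ].
For each subset V ⊆ X/∼, compute π^{-1}(V) ⊆ X and check whether π^{-1}(V) ∈ τ. V is open in τ_Q iff π^{-1}(V) ∈ τ.
  V = {}: π^{-1}(V) = ∅ ∈ τ ✓.
  V = {[μ]}: π^{-1}(V) = {μ} ∉ τ ✗.
  V = {[ν=ρ]}: π^{-1}(V) = {ν, ρ} ∈ τ ✓.
  V = {[μ], [ν=ρ]}: π^{-1}(V) = {μ, ν, ρ} ∈ τ ✓.
  V = {[ξ]}: π^{-1}(V) = {ξ} ∈ τ ✓.
  V = {[μ], [ξ]}: π^{-1}(V) = {μ, ξ} ∉ τ ✗.
  V = {[ν=ρ], [ξ]}: π^{-1}(V) = {ν, ξ, ρ} ∈ τ ✓.
  V = {[μ], [ν=ρ], [ξ]}: π^{-1}(V) = {μ, ν, ξ, ρ} ∈ τ ✓.
Open sets in the quotient: τ_Q = {{}, {[ν=ρ]}, {[μ], [ν=ρ]}, {[ξ]}, {[ν=ρ], [ξ]}, {[μ], [ν=ρ], [ξ]}} (6 elements).


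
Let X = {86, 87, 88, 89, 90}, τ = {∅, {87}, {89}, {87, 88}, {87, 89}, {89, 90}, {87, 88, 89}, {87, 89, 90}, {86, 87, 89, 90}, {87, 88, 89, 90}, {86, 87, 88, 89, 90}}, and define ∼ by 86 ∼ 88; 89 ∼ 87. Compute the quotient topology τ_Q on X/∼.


X/∼ = {[86=88], [87=89], [90]}; |τ_Q| = 4.

Equivalence classes: [86=88], [87=89], [90].
Quotient map π: X → X/∼ sends 86 ↦ [86=88], 87 ↦ [87=89], 88 ↦ [86=88], 89 ↦ [87=89], 90 ↦ [90].
For each subset V ⊆ X/∼, compute π^{-1}(V) ⊆ X and check whether π^{-1}(V) ∈ τ. V is open in τ_Q iff π^{-1}(V) ∈ τ.
  V = {}: π^{-1}(V) = ∅ ∈ τ ✓.
  V = {[86=88]}: π^{-1}(V) = {86, 88} ∉ τ ✗.
  V = {[87=89]}: π^{-1}(V) = {87, 89} ∈ τ ✓.
  V = {[86=88], [87=89]}: π^{-1}(V) = {86, 87, 88, 89} ∉ τ ✗.
  V = {[90]}: π^{-1}(V) = {90} ∉ τ ✗.
  V = {[86=88], [90]}: π^{-1}(V) = {86, 88, 90} ∉ τ ✗.
  V = {[87=89], [90]}: π^{-1}(V) = {87, 89, 90} ∈ τ ✓.
  V = {[86=88], [87=89], [90]}: π^{-1}(V) = {86, 87, 88, 89, 90} ∈ τ ✓.
Open sets in the quotient: τ_Q = {{}, {[87=89]}, {[87=89], [90]}, {[86=88], [87=89], [90]}} (4 elements).


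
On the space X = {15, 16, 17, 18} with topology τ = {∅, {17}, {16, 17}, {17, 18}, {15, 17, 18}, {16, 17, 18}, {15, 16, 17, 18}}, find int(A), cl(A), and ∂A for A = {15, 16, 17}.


int(A) = {16, 17}, cl(A) = {15, 16, 17, 18}, ∂A = {15, 18}.

Closed sets in (X, τ) are complements of opens:
  closed(X, τ) = {∅, {15}, {16}, {15, 16}, {15, 18}, {15, 16, 18}, {15, 16, 17, 18}}.
int(A) = ⋃ {U ∈ τ : U ⊆ A}. Opens contained in A: ∅, {17}, {16, 17}.
Taking the union of these: int(A) = {16, 17}.
cl(A) = ⋂ {C closed : A ⊆ C}. Closed sets containing A: {15, 16, 17, 18}.
Intersecting these: cl(A) = {15, 16, 17, 18}.
∂A = cl(A) ∖ int(A) = {15, 16, 17, 18} ∖ {16, 17} = {15, 18}.


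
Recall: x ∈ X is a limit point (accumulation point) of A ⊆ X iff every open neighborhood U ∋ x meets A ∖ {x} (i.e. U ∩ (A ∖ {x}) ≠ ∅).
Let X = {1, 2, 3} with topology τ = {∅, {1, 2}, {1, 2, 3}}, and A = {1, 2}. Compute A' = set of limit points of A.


A' = {1, 2, 3}

For each x ∈ X, list the open sets U ∈ τ with x ∈ U, then check whether U ∩ (A ∖ {x}) ≠ ∅ for every such U.
  x = 1: opens ∋ x are {1, 2}, {1, 2, 3}; each meets A ∖ {1}, so x IS a limit point.
  x = 2: opens ∋ x are {1, 2}, {1, 2, 3}; each meets A ∖ {2}, so x IS a limit point.
  x = 3: opens ∋ x are {1, 2, 3}; each meets A ∖ {3}, so x IS a limit point.
Collecting: A' = {1, 2, 3}.


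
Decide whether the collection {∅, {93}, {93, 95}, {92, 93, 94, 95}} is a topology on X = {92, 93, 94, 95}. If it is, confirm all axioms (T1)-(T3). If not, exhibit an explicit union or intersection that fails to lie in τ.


τ IS a topology on X.

Axiom (T1): ∅ ∈ τ? Yes; X ∈ τ? Yes.
Axiom (T2/T3): check pairwise unions and intersections of members of τ.
All pairwise intersections and unions checked — each lies in τ. Therefore τ satisfies (T1), (T2), (T3): it IS a topology on X.


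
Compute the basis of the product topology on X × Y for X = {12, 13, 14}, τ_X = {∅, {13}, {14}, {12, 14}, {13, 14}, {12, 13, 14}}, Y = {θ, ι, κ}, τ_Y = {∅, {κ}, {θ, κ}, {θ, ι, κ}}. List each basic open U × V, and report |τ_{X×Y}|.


Basis B = {∅ × ∅, {13} × {κ}, {14} × {κ}, {12, 14} × {κ}, {13} × {θ, κ}, {13, 14} × {κ}, {14} × {θ, κ}, {12, 13, 14} × {κ}, {13} × {θ, ι, κ}, {14} × {θ, ι, κ}, {12, 14} × {θ, κ}, {13, 14} × {θ, κ}, {12, 14} × {θ, ι, κ}, {12, 13, 14} × {θ, κ}, {13, 14} × {θ, ι, κ}, {12, 13, 14} × {θ, ι, κ}}; |τ_{X×Y}| = 40.

Enumerate products U × V with U ∈ τ_X, V ∈ τ_Y (deduplicated):
  ∅ × ∅ = {} (∅)
  {13} × {κ} = {(13,κ)}
  {14} × {κ} = {(14,κ)}
  {12, 14} × {κ} = {(12,κ), (14,κ)}
  {13} × {θ, κ} = {(13,θ), (13,κ)}
  {13, 14} × {κ} = {(13,κ), (14,κ)}
  {14} × {θ, κ} = {(14,θ), (14,κ)}
  {12, 13, 14} × {κ} = {(12,κ), (13,κ), (14,κ)}
  {13} × {θ, ι, κ} = {(13,θ), (13,ι), (13,κ)}
  {14} × {θ, ι, κ} = {(14,θ), (14,ι), (14,κ)}
  {12, 14} × {θ, κ} = {(12,θ), (12,κ), (14,θ), (14,κ)}
  {13, 14} × {θ, κ} = {(13,θ), (13,κ), (14,θ), (14,κ)}
  {12, 14} × {θ, ι, κ} = {(12,θ), (12,ι), (12,κ), (14,θ), (14,ι), (14,κ)}
  {12, 13, 14} × {θ, κ} = {(12,θ), (12,κ), (13,θ), (13,κ), (14,θ), (14,κ)}
  {13, 14} × {θ, ι, κ} = {(13,θ), (13,ι), (13,κ), (14,θ), (14,ι), (14,κ)}
  {12, 13, 14} × {θ, ι, κ} = {(12,θ), (12,ι), (12,κ), (13,θ), (13,ι), (13,κ), (14,θ), (14,ι), (14,κ)}
These 16 distinct sets form the basis B.
Close under arbitrary unions to get τ_{X×Y}; counting gives |τ_{X×Y}| = 40.


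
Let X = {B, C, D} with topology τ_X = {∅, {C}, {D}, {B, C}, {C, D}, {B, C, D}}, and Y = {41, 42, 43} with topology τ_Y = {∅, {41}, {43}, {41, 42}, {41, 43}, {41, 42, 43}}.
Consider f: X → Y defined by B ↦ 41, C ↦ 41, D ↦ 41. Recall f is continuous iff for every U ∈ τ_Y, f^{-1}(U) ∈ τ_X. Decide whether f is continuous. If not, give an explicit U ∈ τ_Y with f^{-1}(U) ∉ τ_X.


f IS continuous.

Compute f^{-1}(U) for each U ∈ τ_Y:
  U = ∅: f^{-1}(U) = ∅ ∈ τ_X ✓.
  U = {41}: f^{-1}(U) = {B, C, D} ∈ τ_X ✓.
  U = {43}: f^{-1}(U) = ∅ ∈ τ_X ✓.
  U = {41, 42}: f^{-1}(U) = {B, C, D} ∈ τ_X ✓.
  U = {41, 43}: f^{-1}(U) = {B, C, D} ∈ τ_X ✓.
  U = {41, 42, 43}: f^{-1}(U) = {B, C, D} ∈ τ_X ✓.
Every preimage lies in τ_X, so f IS continuous.


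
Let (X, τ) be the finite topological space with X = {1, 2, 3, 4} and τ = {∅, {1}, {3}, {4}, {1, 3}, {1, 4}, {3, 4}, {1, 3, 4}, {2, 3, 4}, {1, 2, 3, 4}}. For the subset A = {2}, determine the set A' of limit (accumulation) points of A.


A' = ∅

For each x ∈ X, list the open sets U ∈ τ with x ∈ U, then check whether U ∩ (A ∖ {x}) ≠ ∅ for every such U.
  x = 1: open {1} ∋ x has {1} ∩ (A ∖ {1}) = ∅, so x is NOT a limit point.
  x = 2: open {2, 3, 4} ∋ x has {2, 3, 4} ∩ (A ∖ {2}) = ∅, so x is NOT a limit point.
  x = 3: open {3} ∋ x has {3} ∩ (A ∖ {3}) = ∅, so x is NOT a limit point.
  x = 4: open {4} ∋ x has {4} ∩ (A ∖ {4}) = ∅, so x is NOT a limit point.
Collecting: A' = ∅.


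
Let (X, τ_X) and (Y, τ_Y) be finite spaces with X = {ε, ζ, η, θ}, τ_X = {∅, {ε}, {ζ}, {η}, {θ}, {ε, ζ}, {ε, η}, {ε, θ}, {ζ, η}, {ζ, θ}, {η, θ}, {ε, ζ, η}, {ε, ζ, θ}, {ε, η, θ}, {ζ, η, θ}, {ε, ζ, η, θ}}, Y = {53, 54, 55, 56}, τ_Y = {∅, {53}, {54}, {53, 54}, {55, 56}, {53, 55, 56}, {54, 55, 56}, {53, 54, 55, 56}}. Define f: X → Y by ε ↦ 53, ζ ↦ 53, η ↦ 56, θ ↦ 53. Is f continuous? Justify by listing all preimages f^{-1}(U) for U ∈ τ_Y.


f IS continuous.

Compute f^{-1}(U) for each U ∈ τ_Y:
  U = ∅: f^{-1}(U) = ∅ ∈ τ_X ✓.
  U = {53}: f^{-1}(U) = {ε, ζ, θ} ∈ τ_X ✓.
  U = {54}: f^{-1}(U) = ∅ ∈ τ_X ✓.
  U = {53, 54}: f^{-1}(U) = {ε, ζ, θ} ∈ τ_X ✓.
  U = {55, 56}: f^{-1}(U) = {η} ∈ τ_X ✓.
  U = {53, 55, 56}: f^{-1}(U) = {ε, ζ, η, θ} ∈ τ_X ✓.
  U = {54, 55, 56}: f^{-1}(U) = {η} ∈ τ_X ✓.
  U = {53, 54, 55, 56}: f^{-1}(U) = {ε, ζ, η, θ} ∈ τ_X ✓.
Every preimage lies in τ_X, so f IS continuous.


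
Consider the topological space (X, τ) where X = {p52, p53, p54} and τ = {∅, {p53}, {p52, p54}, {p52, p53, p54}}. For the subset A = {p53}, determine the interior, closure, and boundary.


int(A) = {p53}, cl(A) = {p53}, ∂A = ∅.

Closed sets in (X, τ) are complements of opens:
  closed(X, τ) = {∅, {p53}, {p52, p54}, {p52, p53, p54}}.
int(A) = ⋃ {U ∈ τ : U ⊆ A}. Opens contained in A: ∅, {p53}.
Taking the union of these: int(A) = {p53}.
cl(A) = ⋂ {C closed : A ⊆ C}. Closed sets containing A: {p53}, {p52, p53, p54}.
Intersecting these: cl(A) = {p53}.
∂A = cl(A) ∖ int(A) = {p53} ∖ {p53} = ∅.


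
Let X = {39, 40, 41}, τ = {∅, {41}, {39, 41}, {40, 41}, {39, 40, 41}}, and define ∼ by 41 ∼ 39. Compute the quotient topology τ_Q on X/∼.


X/∼ = {[39=41], [40]}; |τ_Q| = 3.

Equivalence classes: [39=41], [40].
Quotient map π: X → X/∼ sends 39 ↦ [39=41], 40 ↦ [40], 41 ↦ [39=41].
For each subset V ⊆ X/∼, compute π^{-1}(V) ⊆ X and check whether π^{-1}(V) ∈ τ. V is open in τ_Q iff π^{-1}(V) ∈ τ.
  V = {}: π^{-1}(V) = ∅ ∈ τ ✓.
  V = {[39=41]}: π^{-1}(V) = {39, 41} ∈ τ ✓.
  V = {[40]}: π^{-1}(V) = {40} ∉ τ ✗.
  V = {[39=41], [40]}: π^{-1}(V) = {39, 40, 41} ∈ τ ✓.
Open sets in the quotient: τ_Q = {{}, {[39=41]}, {[39=41], [40]}} (3 elements).


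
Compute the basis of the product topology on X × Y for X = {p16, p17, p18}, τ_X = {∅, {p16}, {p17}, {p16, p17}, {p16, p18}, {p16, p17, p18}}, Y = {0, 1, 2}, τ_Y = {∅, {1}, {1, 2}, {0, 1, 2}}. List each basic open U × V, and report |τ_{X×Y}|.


Basis B = {∅ × ∅, {p16} × {1}, {p17} × {1}, {p16} × {1, 2}, {p16, p17} × {1}, {p16, p18} × {1}, {p17} × {1, 2}, {p16} × {0, 1, 2}, {p16, p17, p18} × {1}, {p17} × {0, 1, 2}, {p16, p17} × {1, 2}, {p16, p18} × {1, 2}, {p16, p17} × {0, 1, 2}, {p16, p18} × {0, 1, 2}, {p16, p17, p18} × {1, 2}, {p16, p17, p18} × {0, 1, 2}}; |τ_{X×Y}| = 40.

Enumerate products U × V with U ∈ τ_X, V ∈ τ_Y (deduplicated):
  ∅ × ∅ = {} (∅)
  {p16} × {1} = {(p16,1)}
  {p17} × {1} = {(p17,1)}
  {p16} × {1, 2} = {(p16,1), (p16,2)}
  {p16, p17} × {1} = {(p16,1), (p17,1)}
  {p16, p18} × {1} = {(p16,1), (p18,1)}
  {p17} × {1, 2} = {(p17,1), (p17,2)}
  {p16} × {0, 1, 2} = {(p16,0), (p16,1), (p16,2)}
  {p16, p17, p18} × {1} = {(p16,1), (p17,1), (p18,1)}
  {p17} × {0, 1, 2} = {(p17,0), (p17,1), (p17,2)}
  {p16, p17} × {1, 2} = {(p16,1), (p16,2), (p17,1), (p17,2)}
  {p16, p18} × {1, 2} = {(p16,1), (p16,2), (p18,1), (p18,2)}
  {p16, p17} × {0, 1, 2} = {(p16,0), (p16,1), (p16,2), (p17,0), (p17,1), (p17,2)}
  {p16, p18} × {0, 1, 2} = {(p16,0), (p16,1), (p16,2), (p18,0), (p18,1), (p18,2)}
  {p16, p17, p18} × {1, 2} = {(p16,1), (p16,2), (p17,1), (p17,2), (p18,1), (p18,2)}
  {p16, p17, p18} × {0, 1, 2} = {(p16,0), (p16,1), (p16,2), (p17,0), (p17,1), (p17,2), (p18,0), (p18,1), (p18,2)}
These 16 distinct sets form the basis B.
Close under arbitrary unions to get τ_{X×Y}; counting gives |τ_{X×Y}| = 40.


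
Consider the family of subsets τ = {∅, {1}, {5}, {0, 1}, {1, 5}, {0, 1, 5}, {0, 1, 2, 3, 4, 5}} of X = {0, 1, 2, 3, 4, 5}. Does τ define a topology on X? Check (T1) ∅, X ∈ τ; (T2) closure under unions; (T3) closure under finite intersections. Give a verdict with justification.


τ IS a topology on X.

Axiom (T1): ∅ ∈ τ? Yes; X ∈ τ? Yes.
Axiom (T2/T3): check pairwise unions and intersections of members of τ.
All pairwise intersections and unions checked — each lies in τ. Therefore τ satisfies (T1), (T2), (T3): it IS a topology on X.


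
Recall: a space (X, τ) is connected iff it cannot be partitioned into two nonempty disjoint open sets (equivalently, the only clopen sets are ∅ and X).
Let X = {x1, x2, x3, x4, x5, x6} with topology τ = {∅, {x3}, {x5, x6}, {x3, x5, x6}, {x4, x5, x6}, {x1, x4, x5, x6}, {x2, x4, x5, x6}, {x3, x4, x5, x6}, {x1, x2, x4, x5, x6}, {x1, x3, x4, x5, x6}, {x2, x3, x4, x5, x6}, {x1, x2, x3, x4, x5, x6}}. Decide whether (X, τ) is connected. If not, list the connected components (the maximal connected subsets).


(X, τ) is disconnected; components = [{x3}, {x1, x2, x4, x5, x6}].

Find clopen sets (U ∈ τ with X ∖ U ∈ τ):
  U = ∅, X ∖ U = {x1, x2, x3, x4, x5, x6} — both open, so U is clopen.
  U = {x3}, X ∖ U = {x1, x2, x4, x5, x6} — both open, so U is clopen.
  U = {x1, x2, x4, x5, x6}, X ∖ U = {x3} — both open, so U is clopen.
  U = {x1, x2, x3, x4, x5, x6}, X ∖ U = ∅ — both open, so U is clopen.
Nontrivial clopen(s) exist: e.g. {x1, x2, x4, x5, x6}. So (X, τ) is disconnected.
Compute connected components by grouping points that agree on all clopens:
  component: {x3}
  component: {x1, x2, x4, x5, x6}
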